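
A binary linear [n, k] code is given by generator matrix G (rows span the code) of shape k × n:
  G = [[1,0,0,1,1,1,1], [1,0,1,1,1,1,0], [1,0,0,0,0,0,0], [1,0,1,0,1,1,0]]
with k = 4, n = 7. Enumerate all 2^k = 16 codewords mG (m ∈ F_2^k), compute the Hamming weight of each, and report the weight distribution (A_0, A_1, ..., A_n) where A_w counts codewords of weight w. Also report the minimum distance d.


Weight distribution: A_0 = 1, A_1 = 2, A_2 = 2, A_3 = 4, A_4 = 5, A_5 = 2. Minimum distance d = 1.

Enumerate all 2^4 = 16 messages m ∈ F_2^4.
For each, compute codeword c = mG in F_2^7, then tally its weight.
  m = 0000 → c = 0000000, weight = 0.
  m = 1000 → c = 1001111, weight = 5.
  m = 0100 → c = 1011110, weight = 5.
  m = 1100 → c = 0010001, weight = 2.
  m = 0010 → c = 1000000, weight = 1.
  m = 1010 → c = 0001111, weight = 4.
  m = 0110 → c = 0011110, weight = 4.
  m = 1110 → c = 1010001, weight = 3.
  m = 0001 → c = 1010110, weight = 4.
  m = 1001 → c = 0011001, weight = 3.
  m = 0101 → c = 0001000, weight = 1.
  m = 1101 → c = 1000111, weight = 4.
  m = 0011 → c = 0010110, weight = 3.
  m = 1011 → c = 1011001, weight = 4.
  m = 0111 → c = 1001000, weight = 2.
  m = 1111 → c = 0000111, weight = 3.
Tally weights:
  weight 0: 1 codewords.
  weight 1: 2 codewords.
  weight 2: 2 codewords.
  weight 3: 4 codewords.
  weight 4: 5 codewords.
  weight 5: 2 codewords.
Minimum distance d = smallest w > 0 with A_w > 0 = 1.
Sanity: Σ A_w = 16 = 2^4 = 16 ✓.


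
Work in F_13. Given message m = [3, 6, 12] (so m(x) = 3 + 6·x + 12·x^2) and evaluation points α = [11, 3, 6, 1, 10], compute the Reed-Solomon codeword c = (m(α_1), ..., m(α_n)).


c = [0, 12, 3, 8, 2]

Message polynomial: m(x) = 3 + 6·x + 12·x^2 (mod 13).
For each evaluation point α_i, compute m(α_i) mod 13:
  α_1 = 11: Horner steps 12 → 8 → 0, so m(11) = 0.
  α_2 = 3: Horner steps 12 → 3 → 12, so m(3) = 12.
  α_3 = 6: Horner steps 12 → 0 → 3, so m(6) = 3.
  α_4 = 1: Horner steps 12 → 5 → 8, so m(1) = 8.
  α_5 = 10: Horner steps 12 → 9 → 2, so m(10) = 2.
Codeword c = [0, 12, 3, 8, 2] ∈ F_13^5.


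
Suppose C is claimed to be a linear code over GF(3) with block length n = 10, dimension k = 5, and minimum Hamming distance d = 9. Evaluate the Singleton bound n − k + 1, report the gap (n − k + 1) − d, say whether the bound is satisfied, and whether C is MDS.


Singleton RHS = n − k + 1 = 6, slack = -3, bound violated (no such code; not MDS).

Singleton bound: d ≤ n − k + 1.
Here n = 10, k = 5, so n − k + 1 = 6.
Given d = 9, check d ≤ 6: NO.
Slack = (n − k + 1) − d = -3.
The slack is negative: d = 9 exceeds n − k + 1 = 6 by 3, so the Singleton bound is violated and no linear [10, 5, 9]_3 code can exist. In particular it is not MDS (MDS requires d = n − k + 1 exactly).
Description: the claimed parameters are [10, 5, 9]_3; such a code would be impossible (violates the Singleton bound).


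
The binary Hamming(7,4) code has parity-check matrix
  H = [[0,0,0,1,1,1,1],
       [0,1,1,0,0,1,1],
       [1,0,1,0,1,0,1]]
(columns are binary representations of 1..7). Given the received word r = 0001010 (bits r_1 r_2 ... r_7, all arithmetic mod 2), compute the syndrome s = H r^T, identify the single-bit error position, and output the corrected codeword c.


s = (0, 1, 0)^T, error position = 2, corrected codeword c = 0101010

Compute s = H r^T mod 2 one row at a time:
  s_1 = 1 + 0 + 1 + 0 = 2 ≡ 0 (mod 2).
  s_2 = 0 + 0 + 1 + 0 = 1 ≡ 1 (mod 2).
  s_3 = 0 + 0 + 0 + 0 = 0 ≡ 0 (mod 2).
s = (0, 1, 0)^T — this equals column 2 of H (binary 010), so error is at position 2.
Correct: flip bit 2 of r = 0001010 to get c = 0101010.


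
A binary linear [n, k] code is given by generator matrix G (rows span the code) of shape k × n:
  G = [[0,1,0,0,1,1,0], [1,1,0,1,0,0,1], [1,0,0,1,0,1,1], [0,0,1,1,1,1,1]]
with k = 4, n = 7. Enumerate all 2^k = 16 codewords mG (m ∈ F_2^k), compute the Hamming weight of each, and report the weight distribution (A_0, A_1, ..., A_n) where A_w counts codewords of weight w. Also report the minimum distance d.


Weight distribution: A_0 = 1, A_1 = 1, A_2 = 2, A_3 = 2, A_4 = 5, A_5 = 5. Minimum distance d = 1.

Enumerate all 2^4 = 16 messages m ∈ F_2^4.
For each, compute codeword c = mG in F_2^7, then tally its weight.
  m = 0000 → c = 0000000, weight = 0.
  m = 1000 → c = 0100110, weight = 3.
  m = 0100 → c = 1101001, weight = 4.
  m = 1100 → c = 1001111, weight = 5.
  m = 0010 → c = 1001011, weight = 4.
  m = 1010 → c = 1101101, weight = 5.
  m = 0110 → c = 0100010, weight = 2.
  m = 1110 → c = 0000100, weight = 1.
  m = 0001 → c = 0011111, weight = 5.
  m = 1001 → c = 0111001, weight = 4.
  m = 0101 → c = 1110110, weight = 5.
  m = 1101 → c = 1010000, weight = 2.
  m = 0011 → c = 1010100, weight = 3.
  m = 1011 → c = 1110010, weight = 4.
  m = 0111 → c = 0111101, weight = 5.
  m = 1111 → c = 0011011, weight = 4.
Tally weights:
  weight 0: 1 codewords.
  weight 1: 1 codewords.
  weight 2: 2 codewords.
  weight 3: 2 codewords.
  weight 4: 5 codewords.
  weight 5: 5 codewords.
Minimum distance d = smallest w > 0 with A_w > 0 = 1.
Sanity: Σ A_w = 16 = 2^4 = 16 ✓.


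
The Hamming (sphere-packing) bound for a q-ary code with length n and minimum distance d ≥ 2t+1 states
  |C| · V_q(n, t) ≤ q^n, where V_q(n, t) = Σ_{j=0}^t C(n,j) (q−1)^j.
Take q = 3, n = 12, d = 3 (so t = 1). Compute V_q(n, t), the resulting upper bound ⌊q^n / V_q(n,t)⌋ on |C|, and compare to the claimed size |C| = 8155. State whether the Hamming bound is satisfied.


V_q(n, t) = 25, q^n = 531441, Hamming bound = 21257, |C| = 8155 ≤ bound (satisfied).

Step 1: Compute V_q(n, t) = Σ_{j=0}^1 C(n, j) (q−1)^j.
  j = 0: C(12,0)·(2)^0 = 1·1 = 1.
  j = 1: C(12,1)·(2)^1 = 12·2 = 24.
  V_q(n, t) = 1 + 24 = 25.
Step 2: q^n = 3^12 = 531441.
Step 3: Hamming bound ⌊q^n / V_q(n,t)⌋ = ⌊531441/25⌋ = 21257.
Step 4: Compare |C| = 8155 to 21257: satisfied.
The claimed |C| lies below the Hamming bound.


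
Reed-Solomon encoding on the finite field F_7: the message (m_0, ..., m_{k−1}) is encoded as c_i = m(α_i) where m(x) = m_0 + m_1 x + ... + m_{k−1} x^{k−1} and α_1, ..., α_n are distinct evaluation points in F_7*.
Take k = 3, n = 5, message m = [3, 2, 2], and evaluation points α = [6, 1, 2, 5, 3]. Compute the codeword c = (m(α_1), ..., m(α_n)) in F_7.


c = [3, 0, 1, 0, 6]

Message polynomial: m(x) = 3 + 2·x + 2·x^2 (mod 7).
For each evaluation point α_i, compute m(α_i) mod 7:
  α_1 = 6: Horner steps 2 → 0 → 3, so m(6) = 3.
  α_2 = 1: Horner steps 2 → 4 → 0, so m(1) = 0.
  α_3 = 2: Horner steps 2 → 6 → 1, so m(2) = 1.
  α_4 = 5: Horner steps 2 → 5 → 0, so m(5) = 0.
  α_5 = 3: Horner steps 2 → 1 → 6, so m(3) = 6.
Codeword c = [3, 0, 1, 0, 6] ∈ F_7^5.


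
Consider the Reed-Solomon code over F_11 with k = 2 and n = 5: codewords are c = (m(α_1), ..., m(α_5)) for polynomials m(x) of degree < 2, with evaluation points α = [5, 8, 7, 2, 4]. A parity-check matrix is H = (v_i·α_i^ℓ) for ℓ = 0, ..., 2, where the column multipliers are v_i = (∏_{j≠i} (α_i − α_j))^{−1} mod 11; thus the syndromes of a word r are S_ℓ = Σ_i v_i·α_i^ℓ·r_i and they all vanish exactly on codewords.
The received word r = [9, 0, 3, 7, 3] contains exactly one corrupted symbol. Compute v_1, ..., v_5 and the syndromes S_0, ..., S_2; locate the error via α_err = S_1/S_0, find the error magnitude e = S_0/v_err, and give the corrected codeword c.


S = (10, 7, 6), error at position 5, error magnitude e = 2, c = [9, 0, 3, 7, 1].

Step 1: column multipliers v_i = (∏_{j≠i}(α_i − α_j))^{−1} mod 11.
  i = 1 (α = 5): (5−8)(5−7)(5−2)(5−4) = (−3)·(−2)·3·1 = 18 ≡ 7, so v_1 = 7^{−1} = 8 (mod 11).
  i = 2 (α = 8): (8−5)(8−7)(8−2)(8−4) = 3·1·6·4 = 72 ≡ 6, so v_2 = 6^{−1} = 2 (mod 11).
  i = 3 (α = 7): (7−5)(7−8)(7−2)(7−4) = 2·(−1)·5·3 = −30 ≡ 3, so v_3 = 3^{−1} = 4 (mod 11).
  i = 4 (α = 2): (2−5)(2−8)(2−7)(2−4) = (−3)·(−6)·(−5)·(−2) = 180 ≡ 4, so v_4 = 4^{−1} = 3 (mod 11).
  i = 5 (α = 4): (4−5)(4−8)(4−7)(4−2) = (−1)·(−4)·(−3)·2 = −24 ≡ 9, so v_5 = 9^{−1} = 5 (mod 11).
  v = [8, 2, 4, 3, 5].
Step 2: syndromes of r = [9, 0, 3, 7, 3] (all sums mod 11).
  S_0 = Σ v_i r_i = 8·9 + 2·0 + 4·3 + 3·7 + 5·3 = 120 ≡ 10.
  S_1 = Σ v_i α_i r_i = 8·5·9 + 2·8·0 + 4·7·3 + 3·2·7 + 5·4·3 = 546 ≡ 7.
  α_i^2 mod 11 = [3, 9, 5, 4, 5].
  S_2 = Σ v_i α_i^2 r_i = 8·3·9 + 2·9·0 + 4·5·3 + 3·4·7 + 5·5·3 = 435 ≡ 6.
  S = (10, 7, 6) ≠ 0, so r is not a codeword (an error is present).
Step 3: locate the error. For a single error e at position i, S_ℓ = v_i·e·α_i^ℓ, so α_err = S_1/S_0.
  S_0^{−1} = 10^{−1} = 10 (mod 11), so α_err = 7·10 = 70 ≡ 4 = α_5. Error position i = 5.
  Consistency check: S_2/S_1 = 6·8 = 48 ≡ 4 = α_err ✓ (single-error assumption holds).
Step 4: error magnitude e = S_0/v_5 = S_0·∏_{j≠5}(α_5 − α_j) = 10·9 = 90 ≡ 2 (mod 11).
Step 5: correct position 5: c_5 = r_5 − e = 3 − 2 ≡ 1 (mod 11). Hence c = [9, 0, 3, 7, 1].
  Check: interpolating c through the α_i gives m(x) = 2 + 8·x (degree < 2) with m(α_i) = c_i for every i, so c is indeed a codeword.


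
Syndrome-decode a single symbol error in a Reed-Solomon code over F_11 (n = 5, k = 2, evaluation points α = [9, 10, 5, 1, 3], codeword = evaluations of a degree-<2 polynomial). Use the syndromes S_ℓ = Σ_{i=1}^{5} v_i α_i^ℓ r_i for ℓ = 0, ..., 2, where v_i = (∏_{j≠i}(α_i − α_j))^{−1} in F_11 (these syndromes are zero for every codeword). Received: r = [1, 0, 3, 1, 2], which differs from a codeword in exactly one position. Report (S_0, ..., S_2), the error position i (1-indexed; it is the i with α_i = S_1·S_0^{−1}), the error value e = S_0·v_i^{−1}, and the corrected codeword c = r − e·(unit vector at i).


S = (3, 5, 1), error at position 1, error magnitude e = 7, c = [5, 0, 3, 1, 2].

Step 1: column multipliers v_i = (∏_{j≠i}(α_i − α_j))^{−1} mod 11.
  i = 1 (α = 9): (9−10)(9−5)(9−1)(9−3) = (−1)·4·8·6 = −192 ≡ 6, so v_1 = 6^{−1} = 2 (mod 11).
  i = 2 (α = 10): (10−9)(10−5)(10−1)(10−3) = 1·5·9·7 = 315 ≡ 7, so v_2 = 7^{−1} = 8 (mod 11).
  i = 3 (α = 5): (5−9)(5−10)(5−1)(5−3) = (−4)·(−5)·4·2 = 160 ≡ 6, so v_3 = 6^{−1} = 2 (mod 11).
  i = 4 (α = 1): (1−9)(1−10)(1−5)(1−3) = (−8)·(−9)·(−4)·(−2) = 576 ≡ 4, so v_4 = 4^{−1} = 3 (mod 11).
  i = 5 (α = 3): (3−9)(3−10)(3−5)(3−1) = (−6)·(−7)·(−2)·2 = −168 ≡ 8, so v_5 = 8^{−1} = 7 (mod 11).
  v = [2, 8, 2, 3, 7].
Step 2: syndromes of r = [1, 0, 3, 1, 2] (all sums mod 11).
  S_0 = Σ v_i r_i = 2·1 + 8·0 + 2·3 + 3·1 + 7·2 = 25 ≡ 3.
  S_1 = Σ v_i α_i r_i = 2·9·1 + 8·10·0 + 2·5·3 + 3·1·1 + 7·3·2 = 93 ≡ 5.
  α_i^2 mod 11 = [4, 1, 3, 1, 9].
  S_2 = Σ v_i α_i^2 r_i = 2·4·1 + 8·1·0 + 2·3·3 + 3·1·1 + 7·9·2 = 155 ≡ 1.
  S = (3, 5, 1) ≠ 0, so r is not a codeword (an error is present).
Step 3: locate the error. For a single error e at position i, S_ℓ = v_i·e·α_i^ℓ, so α_err = S_1/S_0.
  S_0^{−1} = 3^{−1} = 4 (mod 11), so α_err = 5·4 = 20 ≡ 9 = α_1. Error position i = 1.
  Consistency check: S_2/S_1 = 1·9 = 9 ≡ 9 = α_err ✓ (single-error assumption holds).
Step 4: error magnitude e = S_0/v_1 = S_0·∏_{j≠1}(α_1 − α_j) = 3·6 = 18 ≡ 7 (mod 11).
Step 5: correct position 1: c_1 = r_1 − e = 1 − 7 ≡ 5 (mod 11). Hence c = [5, 0, 3, 1, 2].
  Check: interpolating c through the α_i gives m(x) = 6 + 6·x (degree < 2) with m(α_i) = c_i for every i, so c is indeed a codeword.


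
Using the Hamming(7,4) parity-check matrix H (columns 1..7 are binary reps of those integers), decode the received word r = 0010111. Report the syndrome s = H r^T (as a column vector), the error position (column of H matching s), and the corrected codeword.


s = (1, 1, 1)^T, error position = 7, corrected codeword c = 0010110

Compute s = H r^T mod 2 one row at a time:
  s_1 = 0 + 1 + 1 + 1 = 3 ≡ 1 (mod 2).
  s_2 = 0 + 1 + 1 + 1 = 3 ≡ 1 (mod 2).
  s_3 = 0 + 1 + 1 + 1 = 3 ≡ 1 (mod 2).
s = (1, 1, 1)^T — this equals column 7 of H (binary 111), so error is at position 7.
Correct: flip bit 7 of r = 0010111 to get c = 0010110.


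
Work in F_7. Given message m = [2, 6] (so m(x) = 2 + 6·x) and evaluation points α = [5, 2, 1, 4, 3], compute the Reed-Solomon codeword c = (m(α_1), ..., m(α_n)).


c = [4, 0, 1, 5, 6]

Message polynomial: m(x) = 2 + 6·x (mod 7).
For each evaluation point α_i, compute m(α_i) mod 7:
  α_1 = 5: Horner steps 6 → 4, so m(5) = 4.
  α_2 = 2: Horner steps 6 → 0, so m(2) = 0.
  α_3 = 1: Horner steps 6 → 1, so m(1) = 1.
  α_4 = 4: Horner steps 6 → 5, so m(4) = 5.
  α_5 = 3: Horner steps 6 → 6, so m(3) = 6.
Codeword c = [4, 0, 1, 5, 6] ∈ F_7^5.


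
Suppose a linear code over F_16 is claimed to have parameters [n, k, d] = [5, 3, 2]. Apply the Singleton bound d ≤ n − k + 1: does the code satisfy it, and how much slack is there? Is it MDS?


Singleton RHS = n − k + 1 = 3, slack = 1, bound satisfied, not MDS.

Singleton bound: d ≤ n − k + 1.
Here n = 5, k = 3, so n − k + 1 = 3.
Given d = 2, check d ≤ 3: YES.
Slack = (n − k + 1) − d = 1.
The code is NOT MDS (slack = 1 > 0).
Description: the claimed parameters are [5, 3, 2]_16; such a code would be non-MDS.


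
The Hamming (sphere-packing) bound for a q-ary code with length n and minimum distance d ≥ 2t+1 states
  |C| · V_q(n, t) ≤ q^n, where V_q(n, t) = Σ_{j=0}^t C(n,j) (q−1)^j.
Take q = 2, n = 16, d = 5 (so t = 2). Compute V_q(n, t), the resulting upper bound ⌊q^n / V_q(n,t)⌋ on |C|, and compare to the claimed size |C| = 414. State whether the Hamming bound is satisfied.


V_q(n, t) = 137, q^n = 65536, Hamming bound = 478, |C| = 414 ≤ bound (satisfied).

Step 1: Compute V_q(n, t) = Σ_{j=0}^2 C(n, j) (q−1)^j.
  j = 0: C(16,0)·(1)^0 = 1·1 = 1.
  j = 1: C(16,1)·(1)^1 = 16·1 = 16.
  j = 2: C(16,2)·(1)^2 = 120·1 = 120.
  V_q(n, t) = 1 + 16 + 120 = 137.
Step 2: q^n = 2^16 = 65536.
Step 3: Hamming bound ⌊q^n / V_q(n,t)⌋ = ⌊65536/137⌋ = 478.
Step 4: Compare |C| = 414 to 478: satisfied.
The claimed |C| lies below the Hamming bound.


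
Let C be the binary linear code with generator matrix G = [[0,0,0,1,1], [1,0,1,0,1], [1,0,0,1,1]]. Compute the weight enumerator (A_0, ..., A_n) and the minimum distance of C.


Weight distribution: A_0 = 1, A_1 = 1, A_2 = 3, A_3 = 3. Minimum distance d = 1.

Enumerate all 2^3 = 8 messages m ∈ F_2^3.
For each, compute codeword c = mG in F_2^5, then tally its weight.
  m = 000 → c = 00000, weight = 0.
  m = 100 → c = 00011, weight = 2.
  m = 010 → c = 10101, weight = 3.
  m = 110 → c = 10110, weight = 3.
  m = 001 → c = 10011, weight = 3.
  m = 101 → c = 10000, weight = 1.
  m = 011 → c = 00110, weight = 2.
  m = 111 → c = 00101, weight = 2.
Tally weights:
  weight 0: 1 codewords.
  weight 1: 1 codewords.
  weight 2: 3 codewords.
  weight 3: 3 codewords.
Minimum distance d = smallest w > 0 with A_w > 0 = 1.
Sanity: Σ A_w = 8 = 2^3 = 8 ✓.


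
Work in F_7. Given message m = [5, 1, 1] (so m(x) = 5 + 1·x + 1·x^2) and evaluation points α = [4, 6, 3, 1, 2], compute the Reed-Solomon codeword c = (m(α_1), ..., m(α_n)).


c = [4, 5, 3, 0, 4]

Message polynomial: m(x) = 5 + 1·x + 1·x^2 (mod 7).
For each evaluation point α_i, compute m(α_i) mod 7:
  α_1 = 4: Horner steps 1 → 5 → 4, so m(4) = 4.
  α_2 = 6: Horner steps 1 → 0 → 5, so m(6) = 5.
  α_3 = 3: Horner steps 1 → 4 → 3, so m(3) = 3.
  α_4 = 1: Horner steps 1 → 2 → 0, so m(1) = 0.
  α_5 = 2: Horner steps 1 → 3 → 4, so m(2) = 4.
Codeword c = [4, 5, 3, 0, 4] ∈ F_7^5.


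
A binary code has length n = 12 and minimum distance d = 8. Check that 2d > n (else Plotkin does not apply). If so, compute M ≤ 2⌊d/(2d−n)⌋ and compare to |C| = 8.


Plotkin bound M ≤ 4; given |C| = 8 > bound (violated).

Check applicability: 2d = 16, n = 12.
2d − n = 4 > 0, so Plotkin applies.
Compute d/(2d−n) = 8/4 ≈ 2.0000.
⌊d/(2d−n)⌋ = 2.
Plotkin bound: M ≤ 2·2 = 4.
Given |C| = 8, check: VIOLATED.
This |C| is above the Plotkin bound, so no binary code with n = 12, d = 8 and 8 codewords exists.


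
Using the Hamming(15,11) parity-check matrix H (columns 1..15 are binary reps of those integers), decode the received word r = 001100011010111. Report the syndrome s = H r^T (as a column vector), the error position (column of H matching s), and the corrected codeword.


s = (0, 0, 0, 1)^T, error position = 1, corrected codeword c = 101100011010111

Compute s = H r^T mod 2 one row at a time:
  s_1 = 1 + 1 + 0 + 1 + 0 + 1 + 1 + 1 = 6 ≡ 0 (mod 2).
  s_2 = 1 + 0 + 0 + 0 + 0 + 1 + 1 + 1 = 4 ≡ 0 (mod 2).
  s_3 = 0 + 1 + 0 + 0 + 0 + 1 + 1 + 1 = 4 ≡ 0 (mod 2).
  s_4 = 0 + 1 + 0 + 0 + 1 + 1 + 1 + 1 = 5 ≡ 1 (mod 2).
s = (0, 0, 0, 1)^T — this equals column 1 of H (binary 0001), so error is at position 1.
Correct: flip bit 1 of r = 001100011010111 to get c = 101100011010111.


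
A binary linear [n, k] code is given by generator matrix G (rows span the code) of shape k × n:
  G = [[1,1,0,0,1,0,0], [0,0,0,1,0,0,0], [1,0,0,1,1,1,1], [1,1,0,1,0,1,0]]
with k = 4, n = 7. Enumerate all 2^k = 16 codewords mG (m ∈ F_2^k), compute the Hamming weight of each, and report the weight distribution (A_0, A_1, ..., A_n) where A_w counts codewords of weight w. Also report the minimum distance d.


Weight distribution: A_0 = 1, A_1 = 1, A_2 = 2, A_3 = 6, A_4 = 5, A_5 = 1. Minimum distance d = 1.

Enumerate all 2^4 = 16 messages m ∈ F_2^4.
For each, compute codeword c = mG in F_2^7, then tally its weight.
  m = 0000 → c = 0000000, weight = 0.
  m = 1000 → c = 1100100, weight = 3.
  m = 0100 → c = 0001000, weight = 1.
  m = 1100 → c = 1101100, weight = 4.
  m = 0010 → c = 1001111, weight = 5.
  m = 1010 → c = 0101011, weight = 4.
  m = 0110 → c = 1000111, weight = 4.
  m = 1110 → c = 0100011, weight = 3.
  m = 0001 → c = 1101010, weight = 4.
  m = 1001 → c = 0001110, weight = 3.
  m = 0101 → c = 1100010, weight = 3.
  m = 1101 → c = 0000110, weight = 2.
  m = 0011 → c = 0100101, weight = 3.
  m = 1011 → c = 1000001, weight = 2.
  m = 0111 → c = 0101101, weight = 4.
  m = 1111 → c = 1001001, weight = 3.
Tally weights:
  weight 0: 1 codewords.
  weight 1: 1 codewords.
  weight 2: 2 codewords.
  weight 3: 6 codewords.
  weight 4: 5 codewords.
  weight 5: 1 codewords.
Minimum distance d = smallest w > 0 with A_w > 0 = 1.
Sanity: Σ A_w = 16 = 2^4 = 16 ✓.


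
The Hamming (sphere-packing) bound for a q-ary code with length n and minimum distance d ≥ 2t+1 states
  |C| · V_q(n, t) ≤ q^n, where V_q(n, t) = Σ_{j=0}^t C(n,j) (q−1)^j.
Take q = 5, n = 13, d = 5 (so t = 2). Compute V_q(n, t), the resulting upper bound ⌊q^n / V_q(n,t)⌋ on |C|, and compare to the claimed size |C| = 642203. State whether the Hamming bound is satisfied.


V_q(n, t) = 1301, q^n = 1220703125, Hamming bound = 938280, |C| = 642203 ≤ bound (satisfied).

Step 1: Compute V_q(n, t) = Σ_{j=0}^2 C(n, j) (q−1)^j.
  j = 0: C(13,0)·(4)^0 = 1·1 = 1.
  j = 1: C(13,1)·(4)^1 = 13·4 = 52.
  j = 2: C(13,2)·(4)^2 = 78·16 = 1248.
  V_q(n, t) = 1 + 52 + 1248 = 1301.
Step 2: q^n = 5^13 = 1220703125.
Step 3: Hamming bound ⌊q^n / V_q(n,t)⌋ = ⌊1220703125/1301⌋ = 938280.
Step 4: Compare |C| = 642203 to 938280: satisfied.
The claimed |C| lies below the Hamming bound.


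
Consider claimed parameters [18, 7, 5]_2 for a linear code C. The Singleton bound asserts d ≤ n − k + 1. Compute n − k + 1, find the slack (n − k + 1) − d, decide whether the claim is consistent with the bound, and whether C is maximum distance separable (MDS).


Singleton RHS = n − k + 1 = 12, slack = 7, bound satisfied, not MDS.

Singleton bound: d ≤ n − k + 1.
Here n = 18, k = 7, so n − k + 1 = 12.
Given d = 5, check d ≤ 12: YES.
Slack = (n − k + 1) − d = 7.
The code is NOT MDS (slack = 7 > 0).
Description: the claimed parameters are [18, 7, 5]_2; such a code would be non-MDS.


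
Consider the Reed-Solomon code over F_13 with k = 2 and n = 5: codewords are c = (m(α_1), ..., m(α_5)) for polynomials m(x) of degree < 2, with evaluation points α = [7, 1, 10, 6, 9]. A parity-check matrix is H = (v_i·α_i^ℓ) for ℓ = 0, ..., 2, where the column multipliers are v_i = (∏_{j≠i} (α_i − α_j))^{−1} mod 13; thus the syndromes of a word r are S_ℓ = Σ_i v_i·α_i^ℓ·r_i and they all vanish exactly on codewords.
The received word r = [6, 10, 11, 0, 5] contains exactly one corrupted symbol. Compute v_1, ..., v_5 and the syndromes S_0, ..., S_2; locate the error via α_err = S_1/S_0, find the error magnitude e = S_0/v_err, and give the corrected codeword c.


S = (7, 7, 7), error at position 2, error magnitude e = 1, c = [6, 9, 11, 0, 5].

Step 1: column multipliers v_i = (∏_{j≠i}(α_i − α_j))^{−1} mod 13.
  i = 1 (α = 7): (7−1)(7−10)(7−6)(7−9) = 6·(−3)·1·(−2) = 36 ≡ 10, so v_1 = 10^{−1} = 4 (mod 13).
  i = 2 (α = 1): (1−7)(1−10)(1−6)(1−9) = (−6)·(−9)·(−5)·(−8) = 2160 ≡ 2, so v_2 = 2^{−1} = 7 (mod 13).
  i = 3 (α = 10): (10−7)(10−1)(10−6)(10−9) = 3·9·4·1 = 108 ≡ 4, so v_3 = 4^{−1} = 10 (mod 13).
  i = 4 (α = 6): (6−7)(6−1)(6−10)(6−9) = (−1)·5·(−4)·(−3) = −60 ≡ 5, so v_4 = 5^{−1} = 8 (mod 13).
  i = 5 (α = 9): (9−7)(9−1)(9−10)(9−6) = 2·8·(−1)·3 = −48 ≡ 4, so v_5 = 4^{−1} = 10 (mod 13).
  v = [4, 7, 10, 8, 10].
Step 2: syndromes of r = [6, 10, 11, 0, 5] (all sums mod 13).
  S_0 = Σ v_i r_i = 4·6 + 7·10 + 10·11 + 8·0 + 10·5 = 254 ≡ 7.
  S_1 = Σ v_i α_i r_i = 4·7·6 + 7·1·10 + 10·10·11 + 8·6·0 + 10·9·5 = 1788 ≡ 7.
  α_i^2 mod 13 = [10, 1, 9, 10, 3].
  S_2 = Σ v_i α_i^2 r_i = 4·10·6 + 7·1·10 + 10·9·11 + 8·10·0 + 10·3·5 = 1450 ≡ 7.
  S = (7, 7, 7) ≠ 0, so r is not a codeword (an error is present).
Step 3: locate the error. For a single error e at position i, S_ℓ = v_i·e·α_i^ℓ, so α_err = S_1/S_0.
  S_0^{−1} = 7^{−1} = 2 (mod 13), so α_err = 7·2 = 14 ≡ 1 = α_2. Error position i = 2.
  Consistency check: S_2/S_1 = 7·2 = 14 ≡ 1 = α_err ✓ (single-error assumption holds).
Step 4: error magnitude e = S_0/v_2 = S_0·∏_{j≠2}(α_2 − α_j) = 7·2 = 14 ≡ 1 (mod 13).
Step 5: correct position 2: c_2 = r_2 − e = 10 − 1 ≡ 9 (mod 13). Hence c = [6, 9, 11, 0, 5].
  Check: interpolating c through the α_i gives m(x) = 3 + 6·x (degree < 2) with m(α_i) = c_i for every i, so c is indeed a codeword.


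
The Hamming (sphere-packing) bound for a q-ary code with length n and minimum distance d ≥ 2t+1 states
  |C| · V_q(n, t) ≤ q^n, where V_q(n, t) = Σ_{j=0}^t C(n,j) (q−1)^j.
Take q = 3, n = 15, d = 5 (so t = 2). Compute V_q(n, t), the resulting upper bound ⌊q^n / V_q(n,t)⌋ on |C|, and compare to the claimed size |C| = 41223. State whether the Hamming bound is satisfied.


V_q(n, t) = 451, q^n = 14348907, Hamming bound = 31815, |C| = 41223 > bound (violated).

Step 1: Compute V_q(n, t) = Σ_{j=0}^2 C(n, j) (q−1)^j.
  j = 0: C(15,0)·(2)^0 = 1·1 = 1.
  j = 1: C(15,1)·(2)^1 = 15·2 = 30.
  j = 2: C(15,2)·(2)^2 = 105·4 = 420.
  V_q(n, t) = 1 + 30 + 420 = 451.
Step 2: q^n = 3^15 = 14348907.
Step 3: Hamming bound ⌊q^n / V_q(n,t)⌋ = ⌊14348907/451⌋ = 31815.
Step 4: Compare |C| = 41223 to 31815: violated.
The claimed |C| lies above the Hamming bound, so no 3-ary code of length 15 with d ≥ 5 can have 41223 codewords.


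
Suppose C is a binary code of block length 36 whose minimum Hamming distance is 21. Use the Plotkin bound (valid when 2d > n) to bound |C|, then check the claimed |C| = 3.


Plotkin bound M ≤ 6; given |C| = 3 ≤ bound (satisfied).

Check applicability: 2d = 42, n = 36.
2d − n = 6 > 0, so Plotkin applies.
Compute d/(2d−n) = 21/6 ≈ 3.5000.
⌊d/(2d−n)⌋ = 3.
Plotkin bound: M ≤ 2·3 = 6.
Given |C| = 3, check: satisfied.
This |C| is below the Plotkin bound.


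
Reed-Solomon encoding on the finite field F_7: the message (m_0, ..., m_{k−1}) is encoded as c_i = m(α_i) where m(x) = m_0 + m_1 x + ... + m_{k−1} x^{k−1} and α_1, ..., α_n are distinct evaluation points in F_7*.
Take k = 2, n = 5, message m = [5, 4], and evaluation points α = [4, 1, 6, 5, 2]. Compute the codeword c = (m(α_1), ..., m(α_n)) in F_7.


c = [0, 2, 1, 4, 6]

Message polynomial: m(x) = 5 + 4·x (mod 7).
For each evaluation point α_i, compute m(α_i) mod 7:
  α_1 = 4: Horner steps 4 → 0, so m(4) = 0.
  α_2 = 1: Horner steps 4 → 2, so m(1) = 2.
  α_3 = 6: Horner steps 4 → 1, so m(6) = 1.
  α_4 = 5: Horner steps 4 → 4, so m(5) = 4.
  α_5 = 2: Horner steps 4 → 6, so m(2) = 6.
Codeword c = [0, 2, 1, 4, 6] ∈ F_7^5.


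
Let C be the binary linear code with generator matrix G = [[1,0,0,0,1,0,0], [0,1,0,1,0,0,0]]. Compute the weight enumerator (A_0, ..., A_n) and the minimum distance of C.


Weight distribution: A_0 = 1, A_2 = 2, A_4 = 1. Minimum distance d = 2.

Enumerate all 2^2 = 4 messages m ∈ F_2^2.
For each, compute codeword c = mG in F_2^7, then tally its weight.
  m = 00 → c = 0000000, weight = 0.
  m = 10 → c = 1000100, weight = 2.
  m = 01 → c = 0101000, weight = 2.
  m = 11 → c = 1101100, weight = 4.
Tally weights:
  weight 0: 1 codewords.
  weight 2: 2 codewords.
  weight 4: 1 codewords.
Minimum distance d = smallest w > 0 with A_w > 0 = 2.
Sanity: Σ A_w = 4 = 2^2 = 4 ✓.


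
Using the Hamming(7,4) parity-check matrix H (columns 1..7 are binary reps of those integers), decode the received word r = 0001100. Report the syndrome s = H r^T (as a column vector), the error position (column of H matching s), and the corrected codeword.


s = (0, 0, 1)^T, error position = 1, corrected codeword c = 1001100

Compute s = H r^T mod 2 one row at a time:
  s_1 = 1 + 1 + 0 + 0 = 2 ≡ 0 (mod 2).
  s_2 = 0 + 0 + 0 + 0 = 0 ≡ 0 (mod 2).
  s_3 = 0 + 0 + 1 + 0 = 1 ≡ 1 (mod 2).
s = (0, 0, 1)^T — this equals column 1 of H (binary 001), so error is at position 1.
Correct: flip bit 1 of r = 0001100 to get c = 1001100.


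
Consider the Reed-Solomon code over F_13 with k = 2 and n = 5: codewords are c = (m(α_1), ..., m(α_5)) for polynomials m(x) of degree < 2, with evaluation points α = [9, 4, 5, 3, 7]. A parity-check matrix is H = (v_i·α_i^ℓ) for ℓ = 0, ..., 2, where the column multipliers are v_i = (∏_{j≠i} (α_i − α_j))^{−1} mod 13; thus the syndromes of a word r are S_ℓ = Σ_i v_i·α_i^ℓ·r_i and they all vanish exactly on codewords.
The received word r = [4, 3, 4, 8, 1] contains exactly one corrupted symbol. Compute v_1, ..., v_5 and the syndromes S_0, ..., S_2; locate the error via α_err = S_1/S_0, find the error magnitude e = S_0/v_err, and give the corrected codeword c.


S = (2, 10, 11), error at position 3, error magnitude e = 6, c = [4, 3, 11, 8, 1].

Step 1: column multipliers v_i = (∏_{j≠i}(α_i − α_j))^{−1} mod 13.
  i = 1 (α = 9): (9−4)(9−5)(9−3)(9−7) = 5·4·6·2 = 240 ≡ 6, so v_1 = 6^{−1} = 11 (mod 13).
  i = 2 (α = 4): (4−9)(4−5)(4−3)(4−7) = (−5)·(−1)·1·(−3) = −15 ≡ 11, so v_2 = 11^{−1} = 6 (mod 13).
  i = 3 (α = 5): (5−9)(5−4)(5−3)(5−7) = (−4)·1·2·(−2) = 16 ≡ 3, so v_3 = 3^{−1} = 9 (mod 13).
  i = 4 (α = 3): (3−9)(3−4)(3−5)(3−7) = (−6)·(−1)·(−2)·(−4) = 48 ≡ 9, so v_4 = 9^{−1} = 3 (mod 13).
  i = 5 (α = 7): (7−9)(7−4)(7−5)(7−3) = (−2)·3·2·4 = −48 ≡ 4, so v_5 = 4^{−1} = 10 (mod 13).
  v = [11, 6, 9, 3, 10].
Step 2: syndromes of r = [4, 3, 4, 8, 1] (all sums mod 13).
  S_0 = Σ v_i r_i = 11·4 + 6·3 + 9·4 + 3·8 + 10·1 = 132 ≡ 2.
  S_1 = Σ v_i α_i r_i = 11·9·4 + 6·4·3 + 9·5·4 + 3·3·8 + 10·7·1 = 790 ≡ 10.
  α_i^2 mod 13 = [3, 3, 12, 9, 10].
  S_2 = Σ v_i α_i^2 r_i = 11·3·4 + 6·3·3 + 9·12·4 + 3·9·8 + 10·10·1 = 934 ≡ 11.
  S = (2, 10, 11) ≠ 0, so r is not a codeword (an error is present).
Step 3: locate the error. For a single error e at position i, S_ℓ = v_i·e·α_i^ℓ, so α_err = S_1/S_0.
  S_0^{−1} = 2^{−1} = 7 (mod 13), so α_err = 10·7 = 70 ≡ 5 = α_3. Error position i = 3.
  Consistency check: S_2/S_1 = 11·4 = 44 ≡ 5 = α_err ✓ (single-error assumption holds).
Step 4: error magnitude e = S_0/v_3 = S_0·∏_{j≠3}(α_3 − α_j) = 2·3 = 6 ≡ 6 (mod 13).
Step 5: correct position 3: c_3 = r_3 − e = 4 − 6 ≡ 11 (mod 13). Hence c = [4, 3, 11, 8, 1].
  Check: interpolating c through the α_i gives m(x) = 10 + 8·x (degree < 2) with m(α_i) = c_i for every i, so c is indeed a codeword.


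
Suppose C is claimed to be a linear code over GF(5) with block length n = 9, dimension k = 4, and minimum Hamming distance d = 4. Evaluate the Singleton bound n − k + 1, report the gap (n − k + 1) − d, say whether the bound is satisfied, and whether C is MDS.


Singleton RHS = n − k + 1 = 6, slack = 2, bound satisfied, not MDS.

Singleton bound: d ≤ n − k + 1.
Here n = 9, k = 4, so n − k + 1 = 6.
Given d = 4, check d ≤ 6: YES.
Slack = (n − k + 1) − d = 2.
The code is NOT MDS (slack = 2 > 0).
Description: the claimed parameters are [9, 4, 4]_5; such a code would be non-MDS.


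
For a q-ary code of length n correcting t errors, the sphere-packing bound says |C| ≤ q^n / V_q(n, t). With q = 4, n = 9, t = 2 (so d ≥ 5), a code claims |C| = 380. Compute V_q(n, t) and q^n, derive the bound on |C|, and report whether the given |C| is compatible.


V_q(n, t) = 352, q^n = 262144, Hamming bound = 744, |C| = 380 ≤ bound (satisfied).

Step 1: Compute V_q(n, t) = Σ_{j=0}^2 C(n, j) (q−1)^j.
  j = 0: C(9,0)·(3)^0 = 1·1 = 1.
  j = 1: C(9,1)·(3)^1 = 9·3 = 27.
  j = 2: C(9,2)·(3)^2 = 36·9 = 324.
  V_q(n, t) = 1 + 27 + 324 = 352.
Step 2: q^n = 4^9 = 262144.
Step 3: Hamming bound ⌊q^n / V_q(n,t)⌋ = ⌊262144/352⌋ = 744.
Step 4: Compare |C| = 380 to 744: satisfied.
The claimed |C| lies below the Hamming bound.


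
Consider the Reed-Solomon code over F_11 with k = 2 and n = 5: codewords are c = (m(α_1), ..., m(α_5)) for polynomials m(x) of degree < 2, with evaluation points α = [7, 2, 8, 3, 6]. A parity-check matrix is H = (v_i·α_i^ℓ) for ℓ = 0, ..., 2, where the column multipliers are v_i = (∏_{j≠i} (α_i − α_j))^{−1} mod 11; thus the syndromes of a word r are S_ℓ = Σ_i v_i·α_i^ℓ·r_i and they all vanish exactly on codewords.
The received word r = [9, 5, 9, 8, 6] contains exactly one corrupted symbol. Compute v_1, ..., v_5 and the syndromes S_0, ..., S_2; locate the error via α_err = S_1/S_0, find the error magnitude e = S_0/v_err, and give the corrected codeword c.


S = (6, 4, 10), error at position 3, error magnitude e = 8, c = [9, 5, 1, 8, 6].

Step 1: column multipliers v_i = (∏_{j≠i}(α_i − α_j))^{−1} mod 11.
  i = 1 (α = 7): (7−2)(7−8)(7−3)(7−6) = 5·(−1)·4·1 = −20 ≡ 2, so v_1 = 2^{−1} = 6 (mod 11).
  i = 2 (α = 2): (2−7)(2−8)(2−3)(2−6) = (−5)·(−6)·(−1)·(−4) = 120 ≡ 10, so v_2 = 10^{−1} = 10 (mod 11).
  i = 3 (α = 8): (8−7)(8−2)(8−3)(8−6) = 1·6·5·2 = 60 ≡ 5, so v_3 = 5^{−1} = 9 (mod 11).
  i = 4 (α = 3): (3−7)(3−2)(3−8)(3−6) = (−4)·1·(−5)·(−3) = −60 ≡ 6, so v_4 = 6^{−1} = 2 (mod 11).
  i = 5 (α = 6): (6−7)(6−2)(6−8)(6−3) = (−1)·4·(−2)·3 = 24 ≡ 2, so v_5 = 2^{−1} = 6 (mod 11).
  v = [6, 10, 9, 2, 6].
Step 2: syndromes of r = [9, 5, 9, 8, 6] (all sums mod 11).
  S_0 = Σ v_i r_i = 6·9 + 10·5 + 9·9 + 2·8 + 6·6 = 237 ≡ 6.
  S_1 = Σ v_i α_i r_i = 6·7·9 + 10·2·5 + 9·8·9 + 2·3·8 + 6·6·6 = 1390 ≡ 4.
  α_i^2 mod 11 = [5, 4, 9, 9, 3].
  S_2 = Σ v_i α_i^2 r_i = 6·5·9 + 10·4·5 + 9·9·9 + 2·9·8 + 6·3·6 = 1451 ≡ 10.
  S = (6, 4, 10) ≠ 0, so r is not a codeword (an error is present).
Step 3: locate the error. For a single error e at position i, S_ℓ = v_i·e·α_i^ℓ, so α_err = S_1/S_0.
  S_0^{−1} = 6^{−1} = 2 (mod 11), so α_err = 4·2 = 8 ≡ 8 = α_3. Error position i = 3.
  Consistency check: S_2/S_1 = 10·3 = 30 ≡ 8 = α_err ✓ (single-error assumption holds).
Step 4: error magnitude e = S_0/v_3 = S_0·∏_{j≠3}(α_3 − α_j) = 6·5 = 30 ≡ 8 (mod 11).
Step 5: correct position 3: c_3 = r_3 − e = 9 − 8 ≡ 1 (mod 11). Hence c = [9, 5, 1, 8, 6].
  Check: interpolating c through the α_i gives m(x) = 10 + 3·x (degree < 2) with m(α_i) = c_i for every i, so c is indeed a codeword.


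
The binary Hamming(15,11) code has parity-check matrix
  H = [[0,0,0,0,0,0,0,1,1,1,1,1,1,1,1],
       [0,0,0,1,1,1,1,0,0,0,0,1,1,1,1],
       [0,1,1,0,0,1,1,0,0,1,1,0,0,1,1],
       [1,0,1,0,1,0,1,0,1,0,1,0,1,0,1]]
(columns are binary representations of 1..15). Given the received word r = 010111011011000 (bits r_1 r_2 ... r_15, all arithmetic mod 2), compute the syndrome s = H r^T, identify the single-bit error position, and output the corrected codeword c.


s = (0, 0, 1, 1)^T, error position = 3, corrected codeword c = 011111011011000

Compute s = H r^T mod 2 one row at a time:
  s_1 = 1 + 1 + 0 + 1 + 1 + 0 + 0 + 0 = 4 ≡ 0 (mod 2).
  s_2 = 1 + 1 + 1 + 0 + 1 + 0 + 0 + 0 = 4 ≡ 0 (mod 2).
  s_3 = 1 + 0 + 1 + 0 + 0 + 1 + 0 + 0 = 3 ≡ 1 (mod 2).
  s_4 = 0 + 0 + 1 + 0 + 1 + 1 + 0 + 0 = 3 ≡ 1 (mod 2).
s = (0, 0, 1, 1)^T — this equals column 3 of H (binary 0011), so error is at position 3.
Correct: flip bit 3 of r = 010111011011000 to get c = 011111011011000.


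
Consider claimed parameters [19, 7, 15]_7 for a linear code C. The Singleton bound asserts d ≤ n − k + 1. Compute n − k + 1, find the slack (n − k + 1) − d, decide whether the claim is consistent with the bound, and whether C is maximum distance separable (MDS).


Singleton RHS = n − k + 1 = 13, slack = -2, bound violated (no such code; not MDS).

Singleton bound: d ≤ n − k + 1.
Here n = 19, k = 7, so n − k + 1 = 13.
Given d = 15, check d ≤ 13: NO.
Slack = (n − k + 1) − d = -2.
The slack is negative: d = 15 exceeds n − k + 1 = 13 by 2, so the Singleton bound is violated and no linear [19, 7, 15]_7 code can exist. In particular it is not MDS (MDS requires d = n − k + 1 exactly).
Description: the claimed parameters are [19, 7, 15]_7; such a code would be impossible (violates the Singleton bound).


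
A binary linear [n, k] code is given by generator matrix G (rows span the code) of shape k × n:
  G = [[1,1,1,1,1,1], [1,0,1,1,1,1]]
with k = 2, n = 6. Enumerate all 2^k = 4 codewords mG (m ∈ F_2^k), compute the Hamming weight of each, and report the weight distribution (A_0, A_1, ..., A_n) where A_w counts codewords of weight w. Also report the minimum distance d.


Weight distribution: A_0 = 1, A_1 = 1, A_5 = 1, A_6 = 1. Minimum distance d = 1.

Enumerate all 2^2 = 4 messages m ∈ F_2^2.
For each, compute codeword c = mG in F_2^6, then tally its weight.
  m = 00 → c = 000000, weight = 0.
  m = 10 → c = 111111, weight = 6.
  m = 01 → c = 101111, weight = 5.
  m = 11 → c = 010000, weight = 1.
Tally weights:
  weight 0: 1 codewords.
  weight 1: 1 codewords.
  weight 5: 1 codewords.
  weight 6: 1 codewords.
Minimum distance d = smallest w > 0 with A_w > 0 = 1.
Sanity: Σ A_w = 4 = 2^2 = 4 ✓.


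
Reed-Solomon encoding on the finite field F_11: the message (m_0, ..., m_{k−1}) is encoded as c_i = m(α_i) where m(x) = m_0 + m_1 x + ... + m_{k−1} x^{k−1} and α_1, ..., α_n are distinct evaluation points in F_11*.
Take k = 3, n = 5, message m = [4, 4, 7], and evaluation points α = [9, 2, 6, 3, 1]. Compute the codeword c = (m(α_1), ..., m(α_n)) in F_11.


c = [2, 7, 5, 2, 4]

Message polynomial: m(x) = 4 + 4·x + 7·x^2 (mod 11).
For each evaluation point α_i, compute m(α_i) mod 11:
  α_1 = 9: Horner steps 7 → 1 → 2, so m(9) = 2.
  α_2 = 2: Horner steps 7 → 7 → 7, so m(2) = 7.
  α_3 = 6: Horner steps 7 → 2 → 5, so m(6) = 5.
  α_4 = 3: Horner steps 7 → 3 → 2, so m(3) = 2.
  α_5 = 1: Horner steps 7 → 0 → 4, so m(1) = 4.
Codeword c = [2, 7, 5, 2, 4] ∈ F_11^5.


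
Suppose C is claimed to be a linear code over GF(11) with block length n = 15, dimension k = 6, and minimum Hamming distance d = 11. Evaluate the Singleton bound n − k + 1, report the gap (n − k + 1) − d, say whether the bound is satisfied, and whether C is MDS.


Singleton RHS = n − k + 1 = 10, slack = -1, bound violated (no such code; not MDS).

Singleton bound: d ≤ n − k + 1.
Here n = 15, k = 6, so n − k + 1 = 10.
Given d = 11, check d ≤ 10: NO.
Slack = (n − k + 1) − d = -1.
The slack is negative: d = 11 exceeds n − k + 1 = 10 by 1, so the Singleton bound is violated and no linear [15, 6, 11]_11 code can exist. In particular it is not MDS (MDS requires d = n − k + 1 exactly).
Description: the claimed parameters are [15, 6, 11]_11; such a code would be impossible (violates the Singleton bound).


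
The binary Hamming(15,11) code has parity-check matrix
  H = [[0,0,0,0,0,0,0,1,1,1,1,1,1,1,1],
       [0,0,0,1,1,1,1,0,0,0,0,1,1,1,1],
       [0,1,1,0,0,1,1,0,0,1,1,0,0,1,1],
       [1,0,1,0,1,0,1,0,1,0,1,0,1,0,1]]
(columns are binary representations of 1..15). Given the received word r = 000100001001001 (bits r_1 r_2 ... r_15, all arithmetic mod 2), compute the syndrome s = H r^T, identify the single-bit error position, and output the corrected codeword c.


s = (1, 1, 1, 0)^T, error position = 14, corrected codeword c = 000100001001011

Compute s = H r^T mod 2 one row at a time:
  s_1 = 0 + 1 + 0 + 0 + 1 + 0 + 0 + 1 = 3 ≡ 1 (mod 2).
  s_2 = 1 + 0 + 0 + 0 + 1 + 0 + 0 + 1 = 3 ≡ 1 (mod 2).
  s_3 = 0 + 0 + 0 + 0 + 0 + 0 + 0 + 1 = 1 ≡ 1 (mod 2).
  s_4 = 0 + 0 + 0 + 0 + 1 + 0 + 0 + 1 = 2 ≡ 0 (mod 2).
s = (1, 1, 1, 0)^T — this equals column 14 of H (binary 1110), so error is at position 14.
Correct: flip bit 14 of r = 000100001001001 to get c = 000100001001011.


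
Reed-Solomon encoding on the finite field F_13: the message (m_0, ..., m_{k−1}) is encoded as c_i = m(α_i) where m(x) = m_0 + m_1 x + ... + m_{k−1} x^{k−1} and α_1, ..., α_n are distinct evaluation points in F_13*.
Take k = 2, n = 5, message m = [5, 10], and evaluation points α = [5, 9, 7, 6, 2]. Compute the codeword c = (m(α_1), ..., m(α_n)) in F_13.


c = [3, 4, 10, 0, 12]

Message polynomial: m(x) = 5 + 10·x (mod 13).
For each evaluation point α_i, compute m(α_i) mod 13:
  α_1 = 5: Horner steps 10 → 3, so m(5) = 3.
  α_2 = 9: Horner steps 10 → 4, so m(9) = 4.
  α_3 = 7: Horner steps 10 → 10, so m(7) = 10.
  α_4 = 6: Horner steps 10 → 0, so m(6) = 0.
  α_5 = 2: Horner steps 10 → 12, so m(2) = 12.
Codeword c = [3, 4, 10, 0, 12] ∈ F_13^5.


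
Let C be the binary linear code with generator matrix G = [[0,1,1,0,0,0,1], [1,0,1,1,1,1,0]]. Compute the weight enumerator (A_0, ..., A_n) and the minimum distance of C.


Weight distribution: A_0 = 1, A_3 = 1, A_5 = 1, A_6 = 1. Minimum distance d = 3.

Enumerate all 2^2 = 4 messages m ∈ F_2^2.
For each, compute codeword c = mG in F_2^7, then tally its weight.
  m = 00 → c = 0000000, weight = 0.
  m = 10 → c = 0110001, weight = 3.
  m = 01 → c = 1011110, weight = 5.
  m = 11 → c = 1101111, weight = 6.
Tally weights:
  weight 0: 1 codewords.
  weight 3: 1 codewords.
  weight 5: 1 codewords.
  weight 6: 1 codewords.
Minimum distance d = smallest w > 0 with A_w > 0 = 3.
Sanity: Σ A_w = 4 = 2^2 = 4 ✓.


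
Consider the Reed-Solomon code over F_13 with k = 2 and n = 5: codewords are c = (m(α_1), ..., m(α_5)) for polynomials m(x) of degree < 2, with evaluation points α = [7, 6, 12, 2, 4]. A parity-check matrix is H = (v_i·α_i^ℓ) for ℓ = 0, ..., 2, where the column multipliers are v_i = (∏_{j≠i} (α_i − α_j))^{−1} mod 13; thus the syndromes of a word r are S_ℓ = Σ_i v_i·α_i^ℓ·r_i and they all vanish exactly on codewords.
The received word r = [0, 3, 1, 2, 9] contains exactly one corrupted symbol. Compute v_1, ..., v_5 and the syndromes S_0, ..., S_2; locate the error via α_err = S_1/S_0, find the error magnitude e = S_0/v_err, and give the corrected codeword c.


S = (2, 11, 2), error at position 3, error magnitude e = 3, c = [0, 3, 11, 2, 9].

Step 1: column multipliers v_i = (∏_{j≠i}(α_i − α_j))^{−1} mod 13.
  i = 1 (α = 7): (7−6)(7−12)(7−2)(7−4) = 1·(−5)·5·3 = −75 ≡ 3, so v_1 = 3^{−1} = 9 (mod 13).
  i = 2 (α = 6): (6−7)(6−12)(6−2)(6−4) = (−1)·(−6)·4·2 = 48 ≡ 9, so v_2 = 9^{−1} = 3 (mod 13).
  i = 3 (α = 12): (12−7)(12−6)(12−2)(12−4) = 5·6·10·8 = 2400 ≡ 8, so v_3 = 8^{−1} = 5 (mod 13).
  i = 4 (α = 2): (2−7)(2−6)(2−12)(2−4) = (−5)·(−4)·(−10)·(−2) = 400 ≡ 10, so v_4 = 10^{−1} = 4 (mod 13).
  i = 5 (α = 4): (4−7)(4−6)(4−12)(4−2) = (−3)·(−2)·(−8)·2 = −96 ≡ 8, so v_5 = 8^{−1} = 5 (mod 13).
  v = [9, 3, 5, 4, 5].
Step 2: syndromes of r = [0, 3, 1, 2, 9] (all sums mod 13).
  S_0 = Σ v_i r_i = 9·0 + 3·3 + 5·1 + 4·2 + 5·9 = 67 ≡ 2.
  S_1 = Σ v_i α_i r_i = 9·7·0 + 3·6·3 + 5·12·1 + 4·2·2 + 5·4·9 = 310 ≡ 11.
  α_i^2 mod 13 = [10, 10, 1, 4, 3].
  S_2 = Σ v_i α_i^2 r_i = 9·10·0 + 3·10·3 + 5·1·1 + 4·4·2 + 5·3·9 = 262 ≡ 2.
  S = (2, 11, 2) ≠ 0, so r is not a codeword (an error is present).
Step 3: locate the error. For a single error e at position i, S_ℓ = v_i·e·α_i^ℓ, so α_err = S_1/S_0.
  S_0^{−1} = 2^{−1} = 7 (mod 13), so α_err = 11·7 = 77 ≡ 12 = α_3. Error position i = 3.
  Consistency check: S_2/S_1 = 2·6 = 12 ≡ 12 = α_err ✓ (single-error assumption holds).
Step 4: error magnitude e = S_0/v_3 = S_0·∏_{j≠3}(α_3 − α_j) = 2·8 = 16 ≡ 3 (mod 13).
Step 5: correct position 3: c_3 = r_3 − e = 1 − 3 ≡ 11 (mod 13). Hence c = [0, 3, 11, 2, 9].
  Check: interpolating c through the α_i gives m(x) = 8 + 10·x (degree < 2) with m(α_i) = c_i for every i, so c is indeed a codeword.
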